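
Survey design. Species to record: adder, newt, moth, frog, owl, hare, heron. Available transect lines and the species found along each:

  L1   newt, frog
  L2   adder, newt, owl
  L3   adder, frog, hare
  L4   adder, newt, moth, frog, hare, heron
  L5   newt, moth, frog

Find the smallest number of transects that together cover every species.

L2, L4 together cover {adder, newt, moth, frog, owl, hare, heron} — every species.
No single transect contains all 7 species, so 2 is optimal.

2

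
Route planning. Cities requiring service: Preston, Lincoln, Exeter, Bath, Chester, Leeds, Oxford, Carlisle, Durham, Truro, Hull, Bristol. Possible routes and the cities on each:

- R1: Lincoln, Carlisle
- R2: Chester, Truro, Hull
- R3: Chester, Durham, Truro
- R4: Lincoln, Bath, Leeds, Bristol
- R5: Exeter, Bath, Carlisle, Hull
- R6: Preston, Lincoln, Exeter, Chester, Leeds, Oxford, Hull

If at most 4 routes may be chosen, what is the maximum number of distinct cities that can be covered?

12

Choosing R1, R3, R4, R6 covers {Preston, Lincoln, Exeter, Bath, Chester, Leeds, Oxford, Carlisle, Durham, Truro, Hull, Bristol} — 12 cities.
That is all 12 cities.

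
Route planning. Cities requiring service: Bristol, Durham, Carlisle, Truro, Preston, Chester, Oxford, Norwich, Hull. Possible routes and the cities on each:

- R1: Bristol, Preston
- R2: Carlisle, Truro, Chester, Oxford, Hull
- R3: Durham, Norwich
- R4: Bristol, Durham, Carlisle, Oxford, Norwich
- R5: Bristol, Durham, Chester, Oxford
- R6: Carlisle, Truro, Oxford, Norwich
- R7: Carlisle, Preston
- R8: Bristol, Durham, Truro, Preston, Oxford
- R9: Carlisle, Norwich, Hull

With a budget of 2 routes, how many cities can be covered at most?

8

Choosing R2, R4 covers {Bristol, Durham, Carlisle, Truro, Chester, Oxford, Norwich, Hull} — 8 cities.
No choice of 2 routes does better; here Preston is left uncovered.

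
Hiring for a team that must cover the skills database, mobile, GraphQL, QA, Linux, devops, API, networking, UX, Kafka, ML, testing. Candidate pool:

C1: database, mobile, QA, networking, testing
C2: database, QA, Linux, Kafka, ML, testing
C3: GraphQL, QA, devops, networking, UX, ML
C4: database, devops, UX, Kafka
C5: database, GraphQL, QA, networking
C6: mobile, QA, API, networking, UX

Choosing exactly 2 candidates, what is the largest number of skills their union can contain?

Choosing C2, C3 covers {database, GraphQL, QA, Linux, devops, networking, UX, Kafka, ML, testing} — 10 skills.
No choice of 2 candidates does better; here mobile, API are left uncovered.

10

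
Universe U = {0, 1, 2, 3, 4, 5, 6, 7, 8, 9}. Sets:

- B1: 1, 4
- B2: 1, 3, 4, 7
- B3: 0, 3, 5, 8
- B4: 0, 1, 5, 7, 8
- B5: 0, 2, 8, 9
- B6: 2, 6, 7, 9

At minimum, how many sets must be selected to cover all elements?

B1, B3, B6 together cover {0, 1, 2, 3, 4, 5, 6, 7, 8, 9} — every element.
No 2 of the 6 sets cover everything (all 15 pairs fall short), so 3 is minimum.

3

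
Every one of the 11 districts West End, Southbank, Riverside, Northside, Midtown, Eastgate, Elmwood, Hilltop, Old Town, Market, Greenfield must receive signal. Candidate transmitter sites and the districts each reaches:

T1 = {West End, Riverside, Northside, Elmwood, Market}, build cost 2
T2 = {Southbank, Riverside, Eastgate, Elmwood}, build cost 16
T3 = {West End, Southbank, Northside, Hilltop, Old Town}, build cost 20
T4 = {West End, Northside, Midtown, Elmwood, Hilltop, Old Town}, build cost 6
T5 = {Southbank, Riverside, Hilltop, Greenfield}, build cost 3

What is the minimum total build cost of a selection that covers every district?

T1, T2, T4, T5 cover every district at build cost 2 + 16 + 6 + 3 = 27.
Any cover uses at least 4 transmitter sites; among all covering selections none totals below 27.

27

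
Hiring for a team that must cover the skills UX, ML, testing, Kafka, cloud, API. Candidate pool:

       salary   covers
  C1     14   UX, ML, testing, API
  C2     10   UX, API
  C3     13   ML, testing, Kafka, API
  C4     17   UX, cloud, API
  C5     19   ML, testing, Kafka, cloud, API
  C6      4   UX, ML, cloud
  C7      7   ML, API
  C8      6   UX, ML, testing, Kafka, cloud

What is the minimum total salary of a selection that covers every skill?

13

C7, C8 cover every skill at salary 7 + 6 = 13.
Any cover uses at least 2 candidates; among all covering selections none totals below 13.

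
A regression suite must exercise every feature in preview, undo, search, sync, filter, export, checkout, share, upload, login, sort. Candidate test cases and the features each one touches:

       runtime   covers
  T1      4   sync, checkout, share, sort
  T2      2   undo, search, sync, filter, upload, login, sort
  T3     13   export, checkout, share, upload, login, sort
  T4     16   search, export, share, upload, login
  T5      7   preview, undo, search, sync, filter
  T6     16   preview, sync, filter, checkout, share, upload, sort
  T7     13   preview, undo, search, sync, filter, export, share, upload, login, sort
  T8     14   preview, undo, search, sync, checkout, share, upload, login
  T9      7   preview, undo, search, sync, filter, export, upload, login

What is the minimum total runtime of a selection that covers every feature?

T1, T9 cover every feature at runtime 4 + 7 = 11.
Any cover uses at least 2 test cases; among all covering selections none totals below 11.

11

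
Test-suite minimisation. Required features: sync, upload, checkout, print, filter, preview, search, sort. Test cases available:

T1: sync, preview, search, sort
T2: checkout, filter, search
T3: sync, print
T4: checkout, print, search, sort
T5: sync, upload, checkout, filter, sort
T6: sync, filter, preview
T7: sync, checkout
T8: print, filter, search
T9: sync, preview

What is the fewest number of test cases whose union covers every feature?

T1, T3, T5 together cover {sync, upload, checkout, print, filter, preview, search, sort} — every feature.
No 2 of the 9 test cases cover everything (all 36 pairs fall short), so 3 is minimum.

3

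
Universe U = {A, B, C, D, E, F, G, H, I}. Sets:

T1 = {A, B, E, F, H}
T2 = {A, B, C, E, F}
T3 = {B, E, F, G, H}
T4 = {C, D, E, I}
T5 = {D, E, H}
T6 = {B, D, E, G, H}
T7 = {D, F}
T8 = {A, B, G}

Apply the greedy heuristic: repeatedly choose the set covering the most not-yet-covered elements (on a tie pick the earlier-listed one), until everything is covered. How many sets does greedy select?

3

Pick 1: T1 covers 5 new elements (A, B, E, F, H).
Pick 2: T4 covers 3 new elements (C, D, I).
Pick 3: T3 covers 1 new elements (G).
Greedy uses 3 sets.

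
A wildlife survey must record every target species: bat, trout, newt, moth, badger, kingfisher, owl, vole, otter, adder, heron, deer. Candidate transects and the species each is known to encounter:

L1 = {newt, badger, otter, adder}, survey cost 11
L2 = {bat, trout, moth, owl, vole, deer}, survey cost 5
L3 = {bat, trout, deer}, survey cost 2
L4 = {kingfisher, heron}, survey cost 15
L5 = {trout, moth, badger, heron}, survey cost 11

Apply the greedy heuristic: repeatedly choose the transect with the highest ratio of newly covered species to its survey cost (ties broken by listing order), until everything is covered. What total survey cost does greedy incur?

Pick 1: L3 adds 3 new (bat, trout, deer) at survey cost 2 (ratio 3/2).
Pick 2: L2 adds 3 new (moth, owl, vole) at survey cost 5 (ratio 3/5).
Pick 3: L1 adds 4 new (newt, badger, otter, adder) at survey cost 11 (ratio 4/11).
Pick 4: L4 adds 2 new (kingfisher, heron) at survey cost 15 (ratio 2/15).
Greedy total survey cost: 2 + 5 + 11 + 15 = 33. (The true optimum is 31, so greedy overshoots here.)

33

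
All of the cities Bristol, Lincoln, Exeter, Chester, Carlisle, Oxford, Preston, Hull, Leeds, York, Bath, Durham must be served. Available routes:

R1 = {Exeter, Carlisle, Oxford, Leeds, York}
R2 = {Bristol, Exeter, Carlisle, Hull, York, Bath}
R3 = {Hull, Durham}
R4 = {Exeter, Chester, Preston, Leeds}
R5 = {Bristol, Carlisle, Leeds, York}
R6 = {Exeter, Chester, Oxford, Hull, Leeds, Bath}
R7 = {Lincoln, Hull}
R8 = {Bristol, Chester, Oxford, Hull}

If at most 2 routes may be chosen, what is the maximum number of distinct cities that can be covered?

9

Choosing R2, R4 covers {Bristol, Exeter, Chester, Carlisle, Preston, Hull, Leeds, York, Bath} — 9 cities.
No choice of 2 routes does better; here Lincoln, Oxford, Durham are left uncovered.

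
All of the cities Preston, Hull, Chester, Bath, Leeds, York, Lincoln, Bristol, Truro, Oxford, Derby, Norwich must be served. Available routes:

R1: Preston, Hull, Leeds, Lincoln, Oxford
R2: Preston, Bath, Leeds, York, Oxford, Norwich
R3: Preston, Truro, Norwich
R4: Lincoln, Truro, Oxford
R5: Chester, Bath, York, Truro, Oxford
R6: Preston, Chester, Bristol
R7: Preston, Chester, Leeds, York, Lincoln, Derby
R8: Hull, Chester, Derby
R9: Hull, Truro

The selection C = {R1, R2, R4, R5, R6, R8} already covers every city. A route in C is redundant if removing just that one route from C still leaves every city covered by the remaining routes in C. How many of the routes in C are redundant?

Drop R1: the rest still cover every city — redundant.
Drop R2: Norwich uncovered — not redundant.
Drop R4: the rest still cover every city — redundant.
Drop R5: the rest still cover every city — redundant.
Drop R6: Bristol uncovered — not redundant.
Drop R8: Derby uncovered — not redundant.
3 redundant: R1, R4, R5.

3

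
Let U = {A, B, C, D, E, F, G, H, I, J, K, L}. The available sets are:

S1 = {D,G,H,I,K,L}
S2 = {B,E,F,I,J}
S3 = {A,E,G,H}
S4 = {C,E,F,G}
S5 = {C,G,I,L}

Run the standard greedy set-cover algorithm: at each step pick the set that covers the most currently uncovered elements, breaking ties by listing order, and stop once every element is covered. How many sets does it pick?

4

Pick 1: S1 covers 6 new elements (D, G, H, I, K, L).
Pick 2: S2 covers 4 new elements (B, E, F, J).
Pick 3: S3 covers 1 new elements (A).
Pick 4: S4 covers 1 new elements (C).
Greedy uses 4 sets.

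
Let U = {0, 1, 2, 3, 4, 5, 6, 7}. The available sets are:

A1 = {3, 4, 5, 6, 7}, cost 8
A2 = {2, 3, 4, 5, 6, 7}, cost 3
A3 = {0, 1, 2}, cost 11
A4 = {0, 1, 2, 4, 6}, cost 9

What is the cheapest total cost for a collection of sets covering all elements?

A2, A4 cover every element at cost 3 + 9 = 12.
Any cover uses at least 2 sets; among all covering selections none totals below 12.

12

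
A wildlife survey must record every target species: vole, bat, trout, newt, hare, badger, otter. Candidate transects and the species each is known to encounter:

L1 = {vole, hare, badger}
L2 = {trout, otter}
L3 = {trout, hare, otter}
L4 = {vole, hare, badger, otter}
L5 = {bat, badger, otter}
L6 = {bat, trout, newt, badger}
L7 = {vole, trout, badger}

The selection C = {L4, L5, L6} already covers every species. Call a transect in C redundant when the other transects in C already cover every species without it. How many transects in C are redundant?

1

Drop L4: vole, hare uncovered — not redundant.
Drop L5: the rest still cover every species — redundant.
Drop L6: trout, newt uncovered — not redundant.
1 redundant: L5.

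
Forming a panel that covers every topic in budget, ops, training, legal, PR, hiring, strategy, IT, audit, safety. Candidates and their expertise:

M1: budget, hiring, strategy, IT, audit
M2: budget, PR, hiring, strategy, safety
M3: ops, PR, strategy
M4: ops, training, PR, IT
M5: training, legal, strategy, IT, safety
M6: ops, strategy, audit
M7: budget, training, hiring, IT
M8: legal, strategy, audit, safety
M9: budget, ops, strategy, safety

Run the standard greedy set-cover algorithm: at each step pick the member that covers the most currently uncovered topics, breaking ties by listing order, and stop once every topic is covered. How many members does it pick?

Pick 1: M1 covers 5 new topics (budget, hiring, strategy, IT, audit).
Pick 2: M4 covers 3 new topics (ops, training, PR).
Pick 3: M5 covers 2 new topics (legal, safety).
Greedy uses 3 members.

3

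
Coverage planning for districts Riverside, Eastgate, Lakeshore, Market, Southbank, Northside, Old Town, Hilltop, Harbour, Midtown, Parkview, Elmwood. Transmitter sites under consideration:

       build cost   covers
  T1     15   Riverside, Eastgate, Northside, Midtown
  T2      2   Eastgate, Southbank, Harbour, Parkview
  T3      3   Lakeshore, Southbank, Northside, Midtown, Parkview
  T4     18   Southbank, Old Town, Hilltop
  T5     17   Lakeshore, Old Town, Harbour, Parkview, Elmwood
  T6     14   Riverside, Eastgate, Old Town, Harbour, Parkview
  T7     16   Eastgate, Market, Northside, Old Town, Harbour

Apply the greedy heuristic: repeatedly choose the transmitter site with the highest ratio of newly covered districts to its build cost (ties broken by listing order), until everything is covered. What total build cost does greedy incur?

Pick 1: T2 adds 4 new (Eastgate, Southbank, Harbour, Parkview) at build cost 2 (ratio 4/2).
Pick 2: T3 adds 3 new (Lakeshore, Northside, Midtown) at build cost 3 (ratio 3/3).
Pick 3: T6 adds 2 new (Riverside, Old Town) at build cost 14 (ratio 2/14).
Pick 4: T7 adds 1 new (Market) at build cost 16 (ratio 1/16).
Pick 5: T5 adds 1 new (Elmwood) at build cost 17 (ratio 1/17).
Pick 6: T4 adds 1 new (Hilltop) at build cost 18 (ratio 1/18).
Greedy total build cost: 2 + 3 + 14 + 16 + 17 + 18 = 70. (The true optimum is 66, so greedy overshoots here.)

70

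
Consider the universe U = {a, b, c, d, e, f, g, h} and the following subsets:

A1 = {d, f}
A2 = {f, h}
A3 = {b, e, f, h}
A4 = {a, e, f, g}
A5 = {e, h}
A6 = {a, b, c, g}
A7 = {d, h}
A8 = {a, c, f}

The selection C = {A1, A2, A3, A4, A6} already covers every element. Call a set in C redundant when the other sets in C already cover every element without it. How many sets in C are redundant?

3

Drop A1: d uncovered — not redundant.
Drop A2: the rest still cover every element — redundant.
Drop A3: the rest still cover every element — redundant.
Drop A4: the rest still cover every element — redundant.
Drop A6: c uncovered — not redundant.
3 redundant: A2, A3, A4.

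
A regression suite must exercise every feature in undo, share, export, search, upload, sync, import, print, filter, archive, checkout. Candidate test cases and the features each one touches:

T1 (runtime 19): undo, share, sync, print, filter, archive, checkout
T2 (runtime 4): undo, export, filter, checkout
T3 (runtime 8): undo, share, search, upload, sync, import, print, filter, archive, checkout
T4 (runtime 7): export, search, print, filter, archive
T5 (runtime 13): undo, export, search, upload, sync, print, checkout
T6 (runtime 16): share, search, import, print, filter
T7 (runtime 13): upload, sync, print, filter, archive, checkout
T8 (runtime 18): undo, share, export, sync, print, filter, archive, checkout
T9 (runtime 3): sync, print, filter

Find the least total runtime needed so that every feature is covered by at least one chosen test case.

12

T2, T3 cover every feature at runtime 4 + 8 = 12.
Any cover uses at least 2 test cases; among all covering selections none totals below 12.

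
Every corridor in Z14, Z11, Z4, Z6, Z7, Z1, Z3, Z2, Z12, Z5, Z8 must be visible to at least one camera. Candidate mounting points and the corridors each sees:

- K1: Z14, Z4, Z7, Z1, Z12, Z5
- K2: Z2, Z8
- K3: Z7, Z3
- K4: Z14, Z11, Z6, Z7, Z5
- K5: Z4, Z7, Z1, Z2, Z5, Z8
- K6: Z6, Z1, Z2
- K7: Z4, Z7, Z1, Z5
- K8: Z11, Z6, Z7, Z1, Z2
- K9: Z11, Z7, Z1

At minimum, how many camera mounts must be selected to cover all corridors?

K1, K2, K3, K4 together cover {Z14, Z11, Z4, Z6, Z7, Z1, Z3, Z2, Z12, Z5, Z8} — every corridor.
No 3 of the 9 camera mounts cover everything (all 84 triples fall short), so 4 is minimum.

4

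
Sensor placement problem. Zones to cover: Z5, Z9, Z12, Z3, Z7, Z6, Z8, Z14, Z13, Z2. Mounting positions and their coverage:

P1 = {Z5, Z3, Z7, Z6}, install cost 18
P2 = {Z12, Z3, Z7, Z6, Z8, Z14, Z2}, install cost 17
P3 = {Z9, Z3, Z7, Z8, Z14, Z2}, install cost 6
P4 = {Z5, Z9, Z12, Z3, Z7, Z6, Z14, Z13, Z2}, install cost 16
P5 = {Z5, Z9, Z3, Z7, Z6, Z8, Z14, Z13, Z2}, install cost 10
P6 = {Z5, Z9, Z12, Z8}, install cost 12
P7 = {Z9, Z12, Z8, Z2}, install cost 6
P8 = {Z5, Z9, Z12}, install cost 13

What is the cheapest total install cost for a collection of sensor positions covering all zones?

P5, P7 cover every zone at install cost 10 + 6 = 16.
Any cover uses at least 2 sensor positions; among all covering selections none totals below 16.
Greedy by coverage-per-install cost would pick P3, P5, P7 for 22 — worse than the optimum 16.

16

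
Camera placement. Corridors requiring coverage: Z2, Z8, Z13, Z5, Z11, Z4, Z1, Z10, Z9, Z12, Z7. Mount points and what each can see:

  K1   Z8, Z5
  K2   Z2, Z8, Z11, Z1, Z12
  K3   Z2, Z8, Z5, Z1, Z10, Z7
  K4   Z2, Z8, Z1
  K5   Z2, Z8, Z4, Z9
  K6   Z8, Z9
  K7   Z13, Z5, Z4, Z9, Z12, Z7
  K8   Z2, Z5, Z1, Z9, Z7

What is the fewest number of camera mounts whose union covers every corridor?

3

K2, K3, K7 together cover {Z2, Z8, Z13, Z5, Z11, Z4, Z1, Z10, Z9, Z12, Z7} — every corridor.
No 2 of the 8 camera mounts cover everything (all 28 pairs fall short), so 3 is minimum.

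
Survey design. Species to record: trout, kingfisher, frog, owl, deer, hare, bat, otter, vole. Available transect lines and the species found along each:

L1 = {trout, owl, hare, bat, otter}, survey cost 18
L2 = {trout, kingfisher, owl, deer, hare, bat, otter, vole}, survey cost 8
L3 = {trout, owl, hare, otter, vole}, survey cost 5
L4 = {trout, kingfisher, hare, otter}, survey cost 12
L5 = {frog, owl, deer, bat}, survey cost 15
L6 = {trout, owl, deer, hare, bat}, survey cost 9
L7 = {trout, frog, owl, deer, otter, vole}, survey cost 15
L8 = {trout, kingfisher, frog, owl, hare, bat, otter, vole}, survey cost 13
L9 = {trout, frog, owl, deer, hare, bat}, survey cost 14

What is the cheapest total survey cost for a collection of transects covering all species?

L2, L8 cover every species at survey cost 8 + 13 = 21.
Any cover uses at least 2 transects; among all covering selections none totals below 21.

21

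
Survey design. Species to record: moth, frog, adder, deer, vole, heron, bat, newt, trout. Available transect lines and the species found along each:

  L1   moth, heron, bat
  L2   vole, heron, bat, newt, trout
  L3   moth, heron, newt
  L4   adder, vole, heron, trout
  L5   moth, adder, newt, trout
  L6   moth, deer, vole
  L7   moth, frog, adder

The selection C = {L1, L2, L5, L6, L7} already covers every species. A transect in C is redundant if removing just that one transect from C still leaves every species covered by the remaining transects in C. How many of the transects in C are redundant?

Drop L1: the rest still cover every species — redundant.
Drop L2: the rest still cover every species — redundant.
Drop L5: the rest still cover every species — redundant.
Drop L6: deer uncovered — not redundant.
Drop L7: frog uncovered — not redundant.
3 redundant: L1, L2, L5.

3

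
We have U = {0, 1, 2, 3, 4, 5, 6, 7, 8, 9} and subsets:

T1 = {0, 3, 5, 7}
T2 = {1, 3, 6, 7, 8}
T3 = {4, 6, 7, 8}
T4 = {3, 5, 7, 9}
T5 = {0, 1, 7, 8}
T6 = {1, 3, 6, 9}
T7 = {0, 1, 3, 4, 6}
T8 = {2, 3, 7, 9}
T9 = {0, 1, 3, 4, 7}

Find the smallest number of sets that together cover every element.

4

T1, T2, T3, T8 together cover {0, 1, 2, 3, 4, 5, 6, 7, 8, 9} — every element.
No 3 of the 9 sets cover everything (all 84 triples fall short), so 4 is minimum.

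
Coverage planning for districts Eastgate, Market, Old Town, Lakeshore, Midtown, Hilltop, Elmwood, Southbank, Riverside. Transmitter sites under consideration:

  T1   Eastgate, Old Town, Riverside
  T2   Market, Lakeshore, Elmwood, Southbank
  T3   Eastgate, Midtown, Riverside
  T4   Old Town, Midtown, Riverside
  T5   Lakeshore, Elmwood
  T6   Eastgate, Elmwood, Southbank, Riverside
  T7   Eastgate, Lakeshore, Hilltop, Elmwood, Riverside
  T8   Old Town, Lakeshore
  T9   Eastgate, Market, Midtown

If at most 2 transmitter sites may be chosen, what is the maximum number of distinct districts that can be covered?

7

Choosing T1, T2 covers {Eastgate, Market, Old Town, Lakeshore, Elmwood, Southbank, Riverside} — 7 districts.
No choice of 2 transmitter sites does better; here Midtown, Hilltop are left uncovered.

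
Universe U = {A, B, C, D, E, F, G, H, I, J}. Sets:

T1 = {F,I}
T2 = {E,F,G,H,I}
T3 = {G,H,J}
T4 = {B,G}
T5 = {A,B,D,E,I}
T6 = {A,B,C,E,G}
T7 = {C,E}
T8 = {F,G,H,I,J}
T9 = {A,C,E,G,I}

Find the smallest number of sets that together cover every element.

T5, T6, T8 together cover {A, B, C, D, E, F, G, H, I, J} — every element.
No 2 of the 9 sets cover everything (all 36 pairs fall short), so 3 is minimum.
Greedy (largest uncovered first) would take T2, T5, T3, T6 — 4 sets — but 3 suffice.

3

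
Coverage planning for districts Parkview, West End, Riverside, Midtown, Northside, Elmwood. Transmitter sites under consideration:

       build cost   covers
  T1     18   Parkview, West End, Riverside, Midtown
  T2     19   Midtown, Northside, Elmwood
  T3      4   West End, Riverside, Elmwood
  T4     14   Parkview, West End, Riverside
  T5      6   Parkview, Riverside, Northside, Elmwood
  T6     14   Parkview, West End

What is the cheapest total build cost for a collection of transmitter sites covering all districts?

24

T1, T5 cover every district at build cost 18 + 6 = 24.
Any cover uses at least 2 transmitter sites; among all covering selections none totals below 24.
Greedy by coverage-per-build cost would pick T3, T5, T1 for 28 — worse than the optimum 24.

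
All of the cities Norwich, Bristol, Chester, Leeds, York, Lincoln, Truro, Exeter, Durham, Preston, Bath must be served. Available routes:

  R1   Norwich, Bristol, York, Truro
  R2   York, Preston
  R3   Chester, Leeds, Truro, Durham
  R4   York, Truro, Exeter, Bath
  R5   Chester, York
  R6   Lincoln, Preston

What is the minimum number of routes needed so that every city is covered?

4

R1, R3, R4, R6 together cover {Norwich, Bristol, Chester, Leeds, York, Lincoln, Truro, Exeter, Durham, Preston, Bath} — every city.
No 3 of the 6 routes cover everything (all 20 triples fall short), so 4 is minimum.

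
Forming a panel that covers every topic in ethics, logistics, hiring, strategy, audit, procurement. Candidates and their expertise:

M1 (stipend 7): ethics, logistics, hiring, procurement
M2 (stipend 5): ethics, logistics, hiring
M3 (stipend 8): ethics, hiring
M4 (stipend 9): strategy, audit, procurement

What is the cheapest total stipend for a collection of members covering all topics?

14

M2, M4 cover every topic at stipend 5 + 9 = 14.
Any cover uses at least 2 members; among all covering selections none totals below 14.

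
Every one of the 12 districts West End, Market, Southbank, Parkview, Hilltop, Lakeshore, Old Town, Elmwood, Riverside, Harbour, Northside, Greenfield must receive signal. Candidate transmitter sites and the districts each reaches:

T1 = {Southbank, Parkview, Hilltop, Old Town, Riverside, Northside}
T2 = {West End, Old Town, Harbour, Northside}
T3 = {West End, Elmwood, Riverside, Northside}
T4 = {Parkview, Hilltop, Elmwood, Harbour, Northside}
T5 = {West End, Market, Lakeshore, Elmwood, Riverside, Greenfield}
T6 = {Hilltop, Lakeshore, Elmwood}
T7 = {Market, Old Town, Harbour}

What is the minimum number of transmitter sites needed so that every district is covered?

3

T1, T2, T5 together cover {West End, Market, Southbank, Parkview, Hilltop, Lakeshore, Old Town, Elmwood, Riverside, Harbour, Northside, Greenfield} — every district.
No 2 of the 7 transmitter sites cover everything (all 21 pairs fall short), so 3 is minimum.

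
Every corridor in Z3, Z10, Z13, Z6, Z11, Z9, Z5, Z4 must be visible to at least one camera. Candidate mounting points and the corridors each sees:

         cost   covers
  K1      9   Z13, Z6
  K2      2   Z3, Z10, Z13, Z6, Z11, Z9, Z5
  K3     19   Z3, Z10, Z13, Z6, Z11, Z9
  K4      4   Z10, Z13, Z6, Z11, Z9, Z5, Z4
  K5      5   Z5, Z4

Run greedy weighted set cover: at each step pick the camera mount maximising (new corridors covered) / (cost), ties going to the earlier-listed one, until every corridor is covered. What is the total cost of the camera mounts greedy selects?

Pick 1: K2 adds 7 new (Z3, Z10, Z13, Z6, Z11, Z9, Z5) at cost 2 (ratio 7/2).
Pick 2: K4 adds 1 new (Z4) at cost 4 (ratio 1/4).
Greedy total cost: 2 + 4 = 6.

6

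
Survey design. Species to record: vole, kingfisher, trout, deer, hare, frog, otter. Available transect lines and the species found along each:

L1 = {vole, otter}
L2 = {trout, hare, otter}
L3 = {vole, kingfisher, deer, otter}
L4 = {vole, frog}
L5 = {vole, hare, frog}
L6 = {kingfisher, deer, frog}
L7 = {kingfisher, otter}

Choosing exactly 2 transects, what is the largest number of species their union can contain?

6

Choosing L2, L3 covers {vole, kingfisher, trout, deer, hare, otter} — 6 species.
No choice of 2 transects does better; here frog is left uncovered.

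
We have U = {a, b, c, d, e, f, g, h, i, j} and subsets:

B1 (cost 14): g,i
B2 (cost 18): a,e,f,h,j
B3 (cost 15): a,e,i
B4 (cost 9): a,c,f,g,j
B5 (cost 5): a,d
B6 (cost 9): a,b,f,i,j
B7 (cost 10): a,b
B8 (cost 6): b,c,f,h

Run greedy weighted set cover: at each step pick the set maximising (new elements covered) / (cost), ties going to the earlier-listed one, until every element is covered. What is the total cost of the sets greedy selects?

35

Pick 1: B8 adds 4 new (b, c, f, h) at cost 6 (ratio 4/6).
Pick 2: B5 adds 2 new (a, d) at cost 5 (ratio 2/5).
Pick 3: B4 adds 2 new (g, j) at cost 9 (ratio 2/9).
Pick 4: B3 adds 2 new (e, i) at cost 15 (ratio 2/15).
Greedy total cost: 6 + 5 + 9 + 15 = 35.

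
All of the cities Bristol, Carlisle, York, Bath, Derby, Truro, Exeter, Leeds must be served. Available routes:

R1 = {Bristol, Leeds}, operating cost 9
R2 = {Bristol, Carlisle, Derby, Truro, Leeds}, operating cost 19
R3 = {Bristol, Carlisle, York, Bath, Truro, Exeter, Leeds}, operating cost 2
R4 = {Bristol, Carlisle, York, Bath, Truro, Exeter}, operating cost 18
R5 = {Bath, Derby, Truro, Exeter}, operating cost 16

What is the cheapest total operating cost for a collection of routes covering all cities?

18

R3, R5 cover every city at operating cost 2 + 16 = 18.
Any cover uses at least 2 routes; among all covering selections none totals below 18.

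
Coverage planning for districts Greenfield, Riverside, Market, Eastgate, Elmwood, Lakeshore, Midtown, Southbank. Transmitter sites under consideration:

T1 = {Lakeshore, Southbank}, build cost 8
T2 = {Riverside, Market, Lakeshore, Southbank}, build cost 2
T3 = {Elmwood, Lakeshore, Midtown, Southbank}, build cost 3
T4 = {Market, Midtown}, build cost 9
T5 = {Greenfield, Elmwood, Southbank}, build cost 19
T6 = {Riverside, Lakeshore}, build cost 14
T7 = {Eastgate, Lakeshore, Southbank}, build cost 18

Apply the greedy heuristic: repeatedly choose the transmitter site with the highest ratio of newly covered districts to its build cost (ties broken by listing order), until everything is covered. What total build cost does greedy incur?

42

Pick 1: T2 adds 4 new (Riverside, Market, Lakeshore, Southbank) at build cost 2 (ratio 4/2).
Pick 2: T3 adds 2 new (Elmwood, Midtown) at build cost 3 (ratio 2/3).
Pick 3: T7 adds 1 new (Eastgate) at build cost 18 (ratio 1/18).
Pick 4: T5 adds 1 new (Greenfield) at build cost 19 (ratio 1/19).
Greedy total build cost: 2 + 3 + 18 + 19 = 42.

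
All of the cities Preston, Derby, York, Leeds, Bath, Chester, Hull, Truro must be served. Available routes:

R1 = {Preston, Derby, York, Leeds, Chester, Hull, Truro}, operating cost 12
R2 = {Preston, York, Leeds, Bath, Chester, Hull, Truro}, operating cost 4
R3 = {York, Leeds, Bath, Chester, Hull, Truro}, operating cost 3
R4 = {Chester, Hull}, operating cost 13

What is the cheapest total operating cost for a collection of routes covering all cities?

15

R1, R3 cover every city at operating cost 12 + 3 = 15.
Any cover uses at least 2 routes; among all covering selections none totals below 15.
Greedy by coverage-per-operating cost would pick R3, R2, R1 for 19 — worse than the optimum 15.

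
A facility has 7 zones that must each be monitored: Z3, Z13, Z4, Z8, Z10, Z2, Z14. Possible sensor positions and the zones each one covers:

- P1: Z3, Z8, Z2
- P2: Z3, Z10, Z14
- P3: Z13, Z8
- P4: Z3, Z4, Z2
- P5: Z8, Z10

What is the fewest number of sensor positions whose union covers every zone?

P2, P3, P4 together cover {Z3, Z13, Z4, Z8, Z10, Z2, Z14} — every zone.
No 2 of the 5 sensor positions cover everything (all 10 pairs fall short), so 3 is minimum.
Greedy (largest uncovered first) would take P1, P2, P3, P4 — 4 sensor positions — but 3 suffice.

3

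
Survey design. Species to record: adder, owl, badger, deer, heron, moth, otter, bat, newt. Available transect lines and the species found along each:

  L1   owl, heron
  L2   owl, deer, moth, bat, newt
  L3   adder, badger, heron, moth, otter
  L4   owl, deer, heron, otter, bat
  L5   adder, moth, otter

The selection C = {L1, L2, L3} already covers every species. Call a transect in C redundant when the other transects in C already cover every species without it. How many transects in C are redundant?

1

Drop L1: the rest still cover every species — redundant.
Drop L2: deer, bat, newt uncovered — not redundant.
Drop L3: adder, badger, otter uncovered — not redundant.
1 redundant: L1.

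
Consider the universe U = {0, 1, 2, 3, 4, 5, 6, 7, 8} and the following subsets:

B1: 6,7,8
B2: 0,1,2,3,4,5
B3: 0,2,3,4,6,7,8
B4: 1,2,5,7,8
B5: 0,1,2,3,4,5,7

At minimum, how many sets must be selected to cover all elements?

B1, B2 together cover {0, 1, 2, 3, 4, 5, 6, 7, 8} — every element.
No single set contains all 9 elements, so 2 is optimal.

2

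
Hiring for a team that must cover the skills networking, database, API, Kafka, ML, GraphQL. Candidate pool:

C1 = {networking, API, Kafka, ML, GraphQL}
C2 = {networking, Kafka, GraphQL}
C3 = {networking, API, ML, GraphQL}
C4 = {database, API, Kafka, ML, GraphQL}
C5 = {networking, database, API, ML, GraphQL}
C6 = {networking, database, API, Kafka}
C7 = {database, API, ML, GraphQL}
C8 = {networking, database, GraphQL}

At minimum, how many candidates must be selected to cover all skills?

C1, C4 together cover {networking, database, API, Kafka, ML, GraphQL} — every skill.
No single candidate contains all 6 skills, so 2 is optimal.

2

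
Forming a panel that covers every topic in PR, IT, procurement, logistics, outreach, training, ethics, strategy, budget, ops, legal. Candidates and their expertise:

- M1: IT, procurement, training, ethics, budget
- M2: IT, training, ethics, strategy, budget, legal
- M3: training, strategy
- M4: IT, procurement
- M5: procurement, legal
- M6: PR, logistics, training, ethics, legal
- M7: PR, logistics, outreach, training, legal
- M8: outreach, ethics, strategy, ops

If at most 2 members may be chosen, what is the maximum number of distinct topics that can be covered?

9

Choosing M1, M7 covers {PR, IT, procurement, logistics, outreach, training, ethics, budget, legal} — 9 topics.
No choice of 2 members does better; here strategy, ops are left uncovered.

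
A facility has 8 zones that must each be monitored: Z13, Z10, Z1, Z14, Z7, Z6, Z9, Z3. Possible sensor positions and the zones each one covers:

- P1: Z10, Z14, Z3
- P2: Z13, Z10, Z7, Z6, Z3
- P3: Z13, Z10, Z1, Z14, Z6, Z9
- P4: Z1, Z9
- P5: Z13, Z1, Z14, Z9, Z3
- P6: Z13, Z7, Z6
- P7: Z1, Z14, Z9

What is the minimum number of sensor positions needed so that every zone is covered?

P2, P3 together cover {Z13, Z10, Z1, Z14, Z7, Z6, Z9, Z3} — every zone.
No single sensor position contains all 8 zones, so 2 is optimal.

2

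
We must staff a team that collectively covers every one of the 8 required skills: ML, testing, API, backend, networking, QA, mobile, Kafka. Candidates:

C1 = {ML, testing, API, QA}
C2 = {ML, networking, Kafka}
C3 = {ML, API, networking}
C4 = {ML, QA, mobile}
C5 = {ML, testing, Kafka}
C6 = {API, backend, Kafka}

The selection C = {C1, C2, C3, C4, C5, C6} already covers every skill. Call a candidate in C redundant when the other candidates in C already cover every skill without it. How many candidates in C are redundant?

Drop C1: the rest still cover every skill — redundant.
Drop C2: the rest still cover every skill — redundant.
Drop C3: the rest still cover every skill — redundant.
Drop C4: mobile uncovered — not redundant.
Drop C5: the rest still cover every skill — redundant.
Drop C6: backend uncovered — not redundant.
4 redundant: C1, C2, C3, C5.

4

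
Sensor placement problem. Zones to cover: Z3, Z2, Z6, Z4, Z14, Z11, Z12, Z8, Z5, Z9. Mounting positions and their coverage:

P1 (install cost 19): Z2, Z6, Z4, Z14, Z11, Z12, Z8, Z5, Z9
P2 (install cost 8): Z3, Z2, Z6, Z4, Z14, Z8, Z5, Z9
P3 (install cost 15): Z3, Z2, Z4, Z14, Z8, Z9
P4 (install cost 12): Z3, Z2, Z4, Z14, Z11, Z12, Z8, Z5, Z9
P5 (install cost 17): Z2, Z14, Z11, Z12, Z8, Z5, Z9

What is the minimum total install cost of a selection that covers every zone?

20

P2, P4 cover every zone at install cost 8 + 12 = 20.
Any cover uses at least 2 sensor positions; among all covering selections none totals below 20.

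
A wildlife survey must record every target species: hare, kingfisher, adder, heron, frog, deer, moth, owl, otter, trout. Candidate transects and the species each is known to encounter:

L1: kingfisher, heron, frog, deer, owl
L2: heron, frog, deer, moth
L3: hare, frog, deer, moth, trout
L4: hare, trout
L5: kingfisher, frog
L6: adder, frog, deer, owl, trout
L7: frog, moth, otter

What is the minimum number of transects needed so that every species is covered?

4

L1, L3, L6, L7 together cover {hare, kingfisher, adder, heron, frog, deer, moth, owl, otter, trout} — every species.
No 3 of the 7 transects cover everything (all 35 triples fall short), so 4 is minimum.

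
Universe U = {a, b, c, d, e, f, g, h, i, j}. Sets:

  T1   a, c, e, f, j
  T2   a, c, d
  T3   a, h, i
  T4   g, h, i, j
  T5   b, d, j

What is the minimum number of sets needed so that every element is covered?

T1, T4, T5 together cover {a, b, c, d, e, f, g, h, i, j} — every element.
No 2 of the 5 sets cover everything (all 10 pairs fall short), so 3 is minimum.

3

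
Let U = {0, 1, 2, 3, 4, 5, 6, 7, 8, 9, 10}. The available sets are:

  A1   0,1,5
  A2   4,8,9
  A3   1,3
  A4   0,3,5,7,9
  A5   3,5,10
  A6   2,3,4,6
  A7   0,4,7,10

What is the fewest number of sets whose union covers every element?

A1, A2, A6, A7 together cover {0, 1, 2, 3, 4, 5, 6, 7, 8, 9, 10} — every element.
No 3 of the 7 sets cover everything (all 35 triples fall short), so 4 is minimum.
Greedy (largest uncovered first) would take A4, A6, A1, A2, A5 — 5 sets — but 4 suffice.

4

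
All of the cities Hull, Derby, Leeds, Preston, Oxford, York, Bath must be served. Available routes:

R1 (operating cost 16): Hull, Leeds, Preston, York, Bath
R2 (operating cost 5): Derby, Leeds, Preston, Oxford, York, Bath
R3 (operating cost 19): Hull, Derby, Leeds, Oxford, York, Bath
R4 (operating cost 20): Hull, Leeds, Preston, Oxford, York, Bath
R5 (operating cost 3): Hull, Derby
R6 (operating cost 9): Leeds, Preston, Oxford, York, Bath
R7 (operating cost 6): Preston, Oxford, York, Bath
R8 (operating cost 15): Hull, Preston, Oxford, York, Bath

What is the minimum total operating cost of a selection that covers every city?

8

R2, R5 cover every city at operating cost 5 + 3 = 8.
Any cover uses at least 2 routes; among all covering selections none totals below 8.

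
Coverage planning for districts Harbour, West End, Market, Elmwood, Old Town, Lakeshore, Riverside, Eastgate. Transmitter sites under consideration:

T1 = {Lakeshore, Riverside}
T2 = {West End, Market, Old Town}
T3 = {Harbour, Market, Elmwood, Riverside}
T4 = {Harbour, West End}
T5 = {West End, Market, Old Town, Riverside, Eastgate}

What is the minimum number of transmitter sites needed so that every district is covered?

3

T1, T3, T5 together cover {Harbour, West End, Market, Elmwood, Old Town, Lakeshore, Riverside, Eastgate} — every district.
No 2 of the 5 transmitter sites cover everything (all 10 pairs fall short), so 3 is minimum.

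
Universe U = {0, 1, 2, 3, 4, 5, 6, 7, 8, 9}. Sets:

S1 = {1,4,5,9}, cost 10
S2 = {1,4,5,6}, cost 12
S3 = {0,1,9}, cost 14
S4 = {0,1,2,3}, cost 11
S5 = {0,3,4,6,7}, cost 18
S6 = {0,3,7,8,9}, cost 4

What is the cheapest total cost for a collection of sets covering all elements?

S2, S4, S6 cover every element at cost 12 + 11 + 4 = 27.
Any cover uses at least 3 sets; among all covering selections none totals below 27.

27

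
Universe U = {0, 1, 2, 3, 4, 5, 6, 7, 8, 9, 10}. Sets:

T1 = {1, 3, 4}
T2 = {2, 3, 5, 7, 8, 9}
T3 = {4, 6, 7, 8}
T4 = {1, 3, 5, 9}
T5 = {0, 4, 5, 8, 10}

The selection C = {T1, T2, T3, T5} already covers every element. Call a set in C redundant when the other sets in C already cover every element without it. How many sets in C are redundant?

Drop T1: 1 uncovered — not redundant.
Drop T2: 2, 9 uncovered — not redundant.
Drop T3: 6 uncovered — not redundant.
Drop T5: 0, 10 uncovered — not redundant.
None of the sets in C is redundant.

0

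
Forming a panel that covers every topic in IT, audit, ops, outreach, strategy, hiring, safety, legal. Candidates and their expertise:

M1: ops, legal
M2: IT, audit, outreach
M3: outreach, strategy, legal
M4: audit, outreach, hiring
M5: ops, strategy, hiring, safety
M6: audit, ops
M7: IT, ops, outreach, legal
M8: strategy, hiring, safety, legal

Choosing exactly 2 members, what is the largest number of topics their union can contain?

7

Choosing M2, M5 covers {IT, audit, ops, outreach, strategy, hiring, safety} — 7 topics.
No choice of 2 members does better; here legal is left uncovered.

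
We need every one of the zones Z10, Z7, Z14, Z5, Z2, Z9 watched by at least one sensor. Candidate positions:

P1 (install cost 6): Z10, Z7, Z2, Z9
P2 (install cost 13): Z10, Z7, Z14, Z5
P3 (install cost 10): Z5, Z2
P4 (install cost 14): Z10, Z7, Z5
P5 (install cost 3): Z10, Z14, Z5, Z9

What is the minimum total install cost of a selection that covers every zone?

P1, P5 cover every zone at install cost 6 + 3 = 9.
Any cover uses at least 2 sensor positions; among all covering selections none totals below 9.

9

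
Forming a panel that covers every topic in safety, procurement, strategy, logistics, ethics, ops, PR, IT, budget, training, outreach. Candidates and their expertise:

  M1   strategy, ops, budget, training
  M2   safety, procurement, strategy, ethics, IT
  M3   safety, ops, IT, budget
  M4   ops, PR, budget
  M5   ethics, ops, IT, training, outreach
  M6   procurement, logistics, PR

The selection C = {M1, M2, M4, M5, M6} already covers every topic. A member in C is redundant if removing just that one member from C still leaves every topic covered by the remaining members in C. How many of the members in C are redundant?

Drop M1: the rest still cover every topic — redundant.
Drop M2: safety uncovered — not redundant.
Drop M4: the rest still cover every topic — redundant.
Drop M5: outreach uncovered — not redundant.
Drop M6: logistics uncovered — not redundant.
2 redundant: M1, M4.

2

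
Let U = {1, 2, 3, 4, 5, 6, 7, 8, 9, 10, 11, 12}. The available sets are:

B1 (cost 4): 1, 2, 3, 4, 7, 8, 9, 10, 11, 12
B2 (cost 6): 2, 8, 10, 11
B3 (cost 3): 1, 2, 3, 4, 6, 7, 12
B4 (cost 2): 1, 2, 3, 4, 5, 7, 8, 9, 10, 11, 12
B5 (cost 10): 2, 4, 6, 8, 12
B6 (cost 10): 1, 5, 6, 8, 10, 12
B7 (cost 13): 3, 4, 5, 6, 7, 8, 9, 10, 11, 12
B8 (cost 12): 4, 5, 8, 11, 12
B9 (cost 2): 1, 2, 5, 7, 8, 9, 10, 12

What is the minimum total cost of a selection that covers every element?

5

B3, B4 cover every element at cost 3 + 2 = 5.
Any cover uses at least 2 sets; among all covering selections none totals below 5.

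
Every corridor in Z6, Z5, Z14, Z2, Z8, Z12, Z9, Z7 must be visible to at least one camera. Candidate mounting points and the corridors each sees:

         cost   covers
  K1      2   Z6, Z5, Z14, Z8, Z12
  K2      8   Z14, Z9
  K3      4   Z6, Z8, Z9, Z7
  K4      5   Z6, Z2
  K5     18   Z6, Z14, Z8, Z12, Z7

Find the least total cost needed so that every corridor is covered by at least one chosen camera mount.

11

K1, K3, K4 cover every corridor at cost 2 + 4 + 5 = 11.
Any cover uses at least 3 camera mounts; among all covering selections none totals below 11.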